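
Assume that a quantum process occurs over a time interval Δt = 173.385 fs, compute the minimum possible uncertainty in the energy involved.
1.898 meV

Using the energy-time uncertainty principle:
ΔEΔt ≥ ℏ/2

The minimum uncertainty in energy is:
ΔE_min = ℏ/(2Δt)
ΔE_min = (1.055e-34 J·s) / (2 × 1.734e-13 s)
ΔE_min = 3.041e-22 J = 1.898 meV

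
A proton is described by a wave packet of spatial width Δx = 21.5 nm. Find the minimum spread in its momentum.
2.452 × 10^-27 kg·m/s

For a wave packet, the spatial width Δx and momentum spread Δp are related by the uncertainty principle:
ΔxΔp ≥ ℏ/2

The minimum momentum spread is:
Δp_min = ℏ/(2Δx)
Δp_min = (1.055e-34 J·s) / (2 × 2.150e-08 m)
Δp_min = 2.452e-27 kg·m/s

A wave packet cannot have both a well-defined position and well-defined momentum.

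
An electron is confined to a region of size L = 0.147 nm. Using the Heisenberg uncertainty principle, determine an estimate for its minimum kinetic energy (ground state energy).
440.786 meV

Using the uncertainty principle to estimate ground state energy:

1. The position uncertainty is approximately the confinement size:
   Δx ≈ L = 1.470e-10 m

2. From ΔxΔp ≥ ℏ/2, the minimum momentum uncertainty is:
   Δp ≈ ℏ/(2L) = 3.587e-25 kg·m/s

3. The kinetic energy is approximately:
   KE ≈ (Δp)²/(2m) = (3.587e-25)²/(2 × 9.109e-31 kg)
   KE ≈ 7.062e-20 J = 440.786 meV

This is an order-of-magnitude estimate of the ground state energy.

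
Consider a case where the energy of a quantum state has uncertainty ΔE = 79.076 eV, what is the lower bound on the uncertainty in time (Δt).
4.162 as

Using the energy-time uncertainty principle:
ΔEΔt ≥ ℏ/2

The minimum uncertainty in time is:
Δt_min = ℏ/(2ΔE)
Δt_min = (1.055e-34 J·s) / (2 × 1.267e-17 J)
Δt_min = 4.162e-18 s = 4.162 as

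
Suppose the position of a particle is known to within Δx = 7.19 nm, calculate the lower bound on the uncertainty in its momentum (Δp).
7.334 × 10^-27 kg·m/s

Using the Heisenberg uncertainty principle:
ΔxΔp ≥ ℏ/2

The minimum uncertainty in momentum is:
Δp_min = ℏ/(2Δx)
Δp_min = (1.055e-34 J·s) / (2 × 7.190e-09 m)
Δp_min = 7.334e-27 kg·m/s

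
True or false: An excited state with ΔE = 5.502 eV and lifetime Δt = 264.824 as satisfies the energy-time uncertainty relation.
Yes, it satisfies the uncertainty relation.

Calculate the product ΔEΔt:
ΔE = 5.502 eV = 8.815e-19 J
ΔEΔt = (8.815e-19 J) × (2.648e-16 s)
ΔEΔt = 2.334e-34 J·s

Compare to the minimum allowed value ℏ/2:
ℏ/2 = 5.273e-35 J·s

Since ΔEΔt = 2.334e-34 J·s ≥ 5.273e-35 J·s = ℏ/2,
this satisfies the uncertainty relation.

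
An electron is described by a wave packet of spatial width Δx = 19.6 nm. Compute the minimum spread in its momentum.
2.690 × 10^-27 kg·m/s

For a wave packet, the spatial width Δx and momentum spread Δp are related by the uncertainty principle:
ΔxΔp ≥ ℏ/2

The minimum momentum spread is:
Δp_min = ℏ/(2Δx)
Δp_min = (1.055e-34 J·s) / (2 × 1.960e-08 m)
Δp_min = 2.690e-27 kg·m/s

A wave packet cannot have both a well-defined position and well-defined momentum.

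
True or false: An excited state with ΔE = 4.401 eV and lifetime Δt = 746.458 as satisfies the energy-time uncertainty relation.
Yes, it satisfies the uncertainty relation.

Calculate the product ΔEΔt:
ΔE = 4.401 eV = 7.051e-19 J
ΔEΔt = (7.051e-19 J) × (7.465e-16 s)
ΔEΔt = 5.263e-34 J·s

Compare to the minimum allowed value ℏ/2:
ℏ/2 = 5.273e-35 J·s

Since ΔEΔt = 5.263e-34 J·s ≥ 5.273e-35 J·s = ℏ/2,
this satisfies the uncertainty relation.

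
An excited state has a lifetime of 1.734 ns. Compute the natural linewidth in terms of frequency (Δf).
45.892 MHz

Using the energy-time uncertainty principle and E = hf:
ΔEΔt ≥ ℏ/2
hΔf·Δt ≥ ℏ/2

The minimum frequency uncertainty is:
Δf = ℏ/(2hτ) = 1/(4πτ)
Δf = 1/(4π × 1.734e-09 s)
Δf = 4.589e+07 Hz = 45.892 MHz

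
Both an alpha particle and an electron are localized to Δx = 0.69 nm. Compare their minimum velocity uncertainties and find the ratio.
The electron has the larger minimum velocity uncertainty, by a ratio of 7294.3.

For both particles, Δp_min = ℏ/(2Δx) = 7.642e-26 kg·m/s (same for both).

The velocity uncertainty is Δv = Δp/m:
- alpha particle: Δv = 7.642e-26 / 6.645e-27 = 1.150e+01 m/s = 11.501 m/s
- electron: Δv = 7.642e-26 / 9.109e-31 = 8.389e+04 m/s = 83.890 km/s

Ratio: 8.389e+04 / 1.150e+01 = 7294.3

The lighter particle has larger velocity uncertainty because Δv ∝ 1/m.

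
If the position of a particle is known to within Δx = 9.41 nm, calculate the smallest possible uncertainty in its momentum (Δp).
5.603 × 10^-27 kg·m/s

Using the Heisenberg uncertainty principle:
ΔxΔp ≥ ℏ/2

The minimum uncertainty in momentum is:
Δp_min = ℏ/(2Δx)
Δp_min = (1.055e-34 J·s) / (2 × 9.410e-09 m)
Δp_min = 5.603e-27 kg·m/s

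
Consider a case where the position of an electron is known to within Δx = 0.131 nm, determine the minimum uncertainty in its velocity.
441.861 km/s

Using the Heisenberg uncertainty principle and Δp = mΔv:
ΔxΔp ≥ ℏ/2
Δx(mΔv) ≥ ℏ/2

The minimum uncertainty in velocity is:
Δv_min = ℏ/(2mΔx)
Δv_min = (1.055e-34 J·s) / (2 × 9.109e-31 kg × 1.310e-10 m)
Δv_min = 4.419e+05 m/s = 441.861 km/s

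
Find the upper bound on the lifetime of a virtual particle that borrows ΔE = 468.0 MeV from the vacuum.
7.032 × 10^-25 s

Using the energy-time uncertainty principle:
ΔEΔt ≥ ℏ/2

For a virtual particle borrowing energy ΔE, the maximum lifetime is:
Δt_max = ℏ/(2ΔE)

Converting energy:
ΔE = 468.0 MeV = 7.498e-11 J

Δt_max = (1.055e-34 J·s) / (2 × 7.498e-11 J)
Δt_max = 7.032e-25 s = 7.032 × 10^-25 s

Virtual particles with higher borrowed energy exist for shorter times.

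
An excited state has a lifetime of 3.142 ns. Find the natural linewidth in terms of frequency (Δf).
25.327 MHz

Using the energy-time uncertainty principle and E = hf:
ΔEΔt ≥ ℏ/2
hΔf·Δt ≥ ℏ/2

The minimum frequency uncertainty is:
Δf = ℏ/(2hτ) = 1/(4πτ)
Δf = 1/(4π × 3.142e-09 s)
Δf = 2.533e+07 Hz = 25.327 MHz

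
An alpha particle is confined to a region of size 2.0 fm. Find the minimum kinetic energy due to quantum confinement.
326.452 keV

Using the uncertainty principle:

1. Position uncertainty: Δx ≈ 2.000e-15 m
2. Minimum momentum uncertainty: Δp = ℏ/(2Δx) = 2.636e-20 kg·m/s
3. Minimum kinetic energy:
   KE = (Δp)²/(2m) = (2.636e-20)²/(2 × 6.645e-27 kg)
   KE = 5.230e-14 J = 326.452 keV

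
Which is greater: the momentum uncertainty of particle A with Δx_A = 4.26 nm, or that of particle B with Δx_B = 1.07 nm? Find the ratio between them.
Particle B has the larger minimum momentum uncertainty, by a factor of 3.98.

For each particle, the minimum momentum uncertainty is Δp_min = ℏ/(2Δx):

Particle A: Δp_A = ℏ/(2×4.260e-09 m) = 1.238e-26 kg·m/s
Particle B: Δp_B = ℏ/(2×1.070e-09 m) = 4.928e-26 kg·m/s

Ratio: Δp_B/Δp_A = 3.98

Since Δp_min ∝ 1/Δx, the particle with smaller position uncertainty (B) has larger momentum uncertainty.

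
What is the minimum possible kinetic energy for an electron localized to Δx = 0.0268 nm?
13.262 eV

Localizing a particle requires giving it sufficient momentum uncertainty:

1. From uncertainty principle: Δp ≥ ℏ/(2Δx)
   Δp_min = (1.055e-34 J·s) / (2 × 2.680e-11 m)
   Δp_min = 1.967e-24 kg·m/s

2. This momentum uncertainty corresponds to kinetic energy:
   KE ≈ (Δp)²/(2m) = (1.967e-24)²/(2 × 9.109e-31 kg)
   KE = 2.125e-18 J = 13.262 eV

Tighter localization requires more energy.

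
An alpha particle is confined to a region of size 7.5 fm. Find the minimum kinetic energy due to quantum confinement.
23.214 keV

Using the uncertainty principle:

1. Position uncertainty: Δx ≈ 7.500e-15 m
2. Minimum momentum uncertainty: Δp = ℏ/(2Δx) = 7.030e-21 kg·m/s
3. Minimum kinetic energy:
   KE = (Δp)²/(2m) = (7.030e-21)²/(2 × 6.645e-27 kg)
   KE = 3.719e-15 J = 23.214 keV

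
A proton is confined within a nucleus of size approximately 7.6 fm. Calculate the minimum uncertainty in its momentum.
6.938 × 10^-21 kg·m/s

Using the Heisenberg uncertainty principle:
ΔxΔp ≥ ℏ/2

With Δx ≈ L = 7.600e-15 m (the confinement size):
Δp_min = ℏ/(2Δx)
Δp_min = (1.055e-34 J·s) / (2 × 7.600e-15 m)
Δp_min = 6.938e-21 kg·m/s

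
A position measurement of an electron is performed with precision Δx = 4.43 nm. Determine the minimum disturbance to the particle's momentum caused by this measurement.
1.190 × 10^-26 kg·m/s

The uncertainty principle implies that measuring position disturbs momentum:
ΔxΔp ≥ ℏ/2

When we measure position with precision Δx, we necessarily introduce a momentum uncertainty:
Δp ≥ ℏ/(2Δx)
Δp_min = (1.055e-34 J·s) / (2 × 4.430e-09 m)
Δp_min = 1.190e-26 kg·m/s

The more precisely we measure position, the greater the momentum disturbance.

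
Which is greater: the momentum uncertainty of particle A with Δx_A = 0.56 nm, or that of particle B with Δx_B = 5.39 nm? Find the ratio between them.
Particle A has the larger minimum momentum uncertainty, by a factor of 9.62.

For each particle, the minimum momentum uncertainty is Δp_min = ℏ/(2Δx):

Particle A: Δp_A = ℏ/(2×5.600e-10 m) = 9.416e-26 kg·m/s
Particle B: Δp_B = ℏ/(2×5.390e-09 m) = 9.783e-27 kg·m/s

Ratio: Δp_A/Δp_B = 9.62

Since Δp_min ∝ 1/Δx, the particle with smaller position uncertainty (A) has larger momentum uncertainty.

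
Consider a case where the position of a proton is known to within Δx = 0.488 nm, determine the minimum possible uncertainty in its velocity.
64.599 m/s

Using the Heisenberg uncertainty principle and Δp = mΔv:
ΔxΔp ≥ ℏ/2
Δx(mΔv) ≥ ℏ/2

The minimum uncertainty in velocity is:
Δv_min = ℏ/(2mΔx)
Δv_min = (1.055e-34 J·s) / (2 × 1.673e-27 kg × 4.880e-10 m)
Δv_min = 6.460e+01 m/s = 64.599 m/s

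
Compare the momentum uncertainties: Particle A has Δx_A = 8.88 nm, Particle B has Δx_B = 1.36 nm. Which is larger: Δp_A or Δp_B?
Particle B has the larger minimum momentum uncertainty, by a factor of 6.53.

For each particle, the minimum momentum uncertainty is Δp_min = ℏ/(2Δx):

Particle A: Δp_A = ℏ/(2×8.880e-09 m) = 5.938e-27 kg·m/s
Particle B: Δp_B = ℏ/(2×1.360e-09 m) = 3.877e-26 kg·m/s

Ratio: Δp_B/Δp_A = 6.53

Since Δp_min ∝ 1/Δx, the particle with smaller position uncertainty (B) has larger momentum uncertainty.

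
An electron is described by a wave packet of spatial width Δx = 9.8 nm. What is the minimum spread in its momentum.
5.380 × 10^-27 kg·m/s

For a wave packet, the spatial width Δx and momentum spread Δp are related by the uncertainty principle:
ΔxΔp ≥ ℏ/2

The minimum momentum spread is:
Δp_min = ℏ/(2Δx)
Δp_min = (1.055e-34 J·s) / (2 × 9.800e-09 m)
Δp_min = 5.380e-27 kg·m/s

A wave packet cannot have both a well-defined position and well-defined momentum.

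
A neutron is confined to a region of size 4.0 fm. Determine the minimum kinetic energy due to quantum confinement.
323.770 keV

Using the uncertainty principle:

1. Position uncertainty: Δx ≈ 4.000e-15 m
2. Minimum momentum uncertainty: Δp = ℏ/(2Δx) = 1.318e-20 kg·m/s
3. Minimum kinetic energy:
   KE = (Δp)²/(2m) = (1.318e-20)²/(2 × 1.675e-27 kg)
   KE = 5.187e-14 J = 323.770 keV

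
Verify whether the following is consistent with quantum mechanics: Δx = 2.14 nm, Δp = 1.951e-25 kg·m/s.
Yes, it satisfies the uncertainty principle.

Calculate the product ΔxΔp:
ΔxΔp = (2.140e-09 m) × (1.951e-25 kg·m/s)
ΔxΔp = 4.175e-34 J·s

Compare to the minimum allowed value ℏ/2:
ℏ/2 = 5.273e-35 J·s

Since ΔxΔp = 4.175e-34 J·s ≥ 5.273e-35 J·s = ℏ/2,
the measurement satisfies the uncertainty principle.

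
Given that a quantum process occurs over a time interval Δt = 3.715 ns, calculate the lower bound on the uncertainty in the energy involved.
88.588 neV

Using the energy-time uncertainty principle:
ΔEΔt ≥ ℏ/2

The minimum uncertainty in energy is:
ΔE_min = ℏ/(2Δt)
ΔE_min = (1.055e-34 J·s) / (2 × 3.715e-09 s)
ΔE_min = 1.419e-26 J = 88.588 neV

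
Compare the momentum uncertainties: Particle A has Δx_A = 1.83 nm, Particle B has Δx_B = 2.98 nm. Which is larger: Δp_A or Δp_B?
Particle A has the larger minimum momentum uncertainty, by a factor of 1.63.

For each particle, the minimum momentum uncertainty is Δp_min = ℏ/(2Δx):

Particle A: Δp_A = ℏ/(2×1.830e-09 m) = 2.881e-26 kg·m/s
Particle B: Δp_B = ℏ/(2×2.980e-09 m) = 1.769e-26 kg·m/s

Ratio: Δp_A/Δp_B = 1.63

Since Δp_min ∝ 1/Δx, the particle with smaller position uncertainty (A) has larger momentum uncertainty.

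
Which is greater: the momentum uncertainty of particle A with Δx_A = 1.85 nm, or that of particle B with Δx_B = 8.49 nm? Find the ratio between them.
Particle A has the larger minimum momentum uncertainty, by a factor of 4.59.

For each particle, the minimum momentum uncertainty is Δp_min = ℏ/(2Δx):

Particle A: Δp_A = ℏ/(2×1.850e-09 m) = 2.850e-26 kg·m/s
Particle B: Δp_B = ℏ/(2×8.490e-09 m) = 6.211e-27 kg·m/s

Ratio: Δp_A/Δp_B = 4.59

Since Δp_min ∝ 1/Δx, the particle with smaller position uncertainty (A) has larger momentum uncertainty.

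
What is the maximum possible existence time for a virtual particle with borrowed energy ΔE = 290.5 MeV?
1.133 ys

Using the energy-time uncertainty principle:
ΔEΔt ≥ ℏ/2

For a virtual particle borrowing energy ΔE, the maximum lifetime is:
Δt_max = ℏ/(2ΔE)

Converting energy:
ΔE = 290.5 MeV = 4.654e-11 J

Δt_max = (1.055e-34 J·s) / (2 × 4.654e-11 J)
Δt_max = 1.133e-24 s = 1.133 ys

Virtual particles with higher borrowed energy exist for shorter times.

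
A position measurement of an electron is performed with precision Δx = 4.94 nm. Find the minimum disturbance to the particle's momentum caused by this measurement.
1.067 × 10^-26 kg·m/s

The uncertainty principle implies that measuring position disturbs momentum:
ΔxΔp ≥ ℏ/2

When we measure position with precision Δx, we necessarily introduce a momentum uncertainty:
Δp ≥ ℏ/(2Δx)
Δp_min = (1.055e-34 J·s) / (2 × 4.940e-09 m)
Δp_min = 1.067e-26 kg·m/s

The more precisely we measure position, the greater the momentum disturbance.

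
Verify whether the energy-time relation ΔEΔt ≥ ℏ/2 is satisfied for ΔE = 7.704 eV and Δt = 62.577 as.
Yes, it satisfies the uncertainty relation.

Calculate the product ΔEΔt:
ΔE = 7.704 eV = 1.234e-18 J
ΔEΔt = (1.234e-18 J) × (6.258e-17 s)
ΔEΔt = 7.724e-35 J·s

Compare to the minimum allowed value ℏ/2:
ℏ/2 = 5.273e-35 J·s

Since ΔEΔt = 7.724e-35 J·s ≥ 5.273e-35 J·s = ℏ/2,
this satisfies the uncertainty relation.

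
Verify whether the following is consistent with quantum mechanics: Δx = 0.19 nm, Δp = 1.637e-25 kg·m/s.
No, it violates the uncertainty principle (impossible measurement).

Calculate the product ΔxΔp:
ΔxΔp = (1.900e-10 m) × (1.637e-25 kg·m/s)
ΔxΔp = 3.110e-35 J·s

Compare to the minimum allowed value ℏ/2:
ℏ/2 = 5.273e-35 J·s

Since ΔxΔp = 3.110e-35 J·s < 5.273e-35 J·s = ℏ/2,
the measurement violates the uncertainty principle.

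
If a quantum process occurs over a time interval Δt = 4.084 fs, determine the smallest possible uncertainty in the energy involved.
80.584 meV

Using the energy-time uncertainty principle:
ΔEΔt ≥ ℏ/2

The minimum uncertainty in energy is:
ΔE_min = ℏ/(2Δt)
ΔE_min = (1.055e-34 J·s) / (2 × 4.084e-15 s)
ΔE_min = 1.291e-20 J = 80.584 meV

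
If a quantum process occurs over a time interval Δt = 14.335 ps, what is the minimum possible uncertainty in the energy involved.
22.958 μeV

Using the energy-time uncertainty principle:
ΔEΔt ≥ ℏ/2

The minimum uncertainty in energy is:
ΔE_min = ℏ/(2Δt)
ΔE_min = (1.055e-34 J·s) / (2 × 1.434e-11 s)
ΔE_min = 3.678e-24 J = 22.958 μeV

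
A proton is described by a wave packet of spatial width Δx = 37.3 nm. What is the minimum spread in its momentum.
1.414 × 10^-27 kg·m/s

For a wave packet, the spatial width Δx and momentum spread Δp are related by the uncertainty principle:
ΔxΔp ≥ ℏ/2

The minimum momentum spread is:
Δp_min = ℏ/(2Δx)
Δp_min = (1.055e-34 J·s) / (2 × 3.730e-08 m)
Δp_min = 1.414e-27 kg·m/s

A wave packet cannot have both a well-defined position and well-defined momentum.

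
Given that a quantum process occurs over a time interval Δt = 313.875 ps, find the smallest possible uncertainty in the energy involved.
1.049 μeV

Using the energy-time uncertainty principle:
ΔEΔt ≥ ℏ/2

The minimum uncertainty in energy is:
ΔE_min = ℏ/(2Δt)
ΔE_min = (1.055e-34 J·s) / (2 × 3.139e-10 s)
ΔE_min = 1.680e-25 J = 1.049 μeV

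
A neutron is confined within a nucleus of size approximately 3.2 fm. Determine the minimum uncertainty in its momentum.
1.648 × 10^-20 kg·m/s

Using the Heisenberg uncertainty principle:
ΔxΔp ≥ ℏ/2

With Δx ≈ L = 3.200e-15 m (the confinement size):
Δp_min = ℏ/(2Δx)
Δp_min = (1.055e-34 J·s) / (2 × 3.200e-15 m)
Δp_min = 1.648e-20 kg·m/s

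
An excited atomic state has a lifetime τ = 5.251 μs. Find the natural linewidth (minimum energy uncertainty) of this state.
62.675 peV

Using the energy-time uncertainty principle:
ΔEΔt ≥ ℏ/2

The lifetime τ represents the time uncertainty Δt.
The natural linewidth (minimum energy uncertainty) is:

ΔE = ℏ/(2τ)
ΔE = (1.055e-34 J·s) / (2 × 5.251e-06 s)
ΔE = 1.004e-29 J = 62.675 peV

This natural linewidth limits the precision of spectroscopic measurements.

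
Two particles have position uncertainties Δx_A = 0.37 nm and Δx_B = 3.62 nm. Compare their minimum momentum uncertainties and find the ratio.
Particle A has the larger minimum momentum uncertainty, by a factor of 9.78.

For each particle, the minimum momentum uncertainty is Δp_min = ℏ/(2Δx):

Particle A: Δp_A = ℏ/(2×3.700e-10 m) = 1.425e-25 kg·m/s
Particle B: Δp_B = ℏ/(2×3.620e-09 m) = 1.457e-26 kg·m/s

Ratio: Δp_A/Δp_B = 9.78

Since Δp_min ∝ 1/Δx, the particle with smaller position uncertainty (A) has larger momentum uncertainty.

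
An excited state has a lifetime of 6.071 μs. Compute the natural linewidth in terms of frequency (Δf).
13.108 kHz

Using the energy-time uncertainty principle and E = hf:
ΔEΔt ≥ ℏ/2
hΔf·Δt ≥ ℏ/2

The minimum frequency uncertainty is:
Δf = ℏ/(2hτ) = 1/(4πτ)
Δf = 1/(4π × 6.071e-06 s)
Δf = 1.311e+04 Hz = 13.108 kHz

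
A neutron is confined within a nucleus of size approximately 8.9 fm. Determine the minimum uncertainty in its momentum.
5.925 × 10^-21 kg·m/s

Using the Heisenberg uncertainty principle:
ΔxΔp ≥ ℏ/2

With Δx ≈ L = 8.900e-15 m (the confinement size):
Δp_min = ℏ/(2Δx)
Δp_min = (1.055e-34 J·s) / (2 × 8.900e-15 m)
Δp_min = 5.925e-21 kg·m/s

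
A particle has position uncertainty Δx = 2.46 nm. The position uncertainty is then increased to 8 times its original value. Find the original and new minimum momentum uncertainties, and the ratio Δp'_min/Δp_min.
Original Δp_min = 2.143 × 10^-26 kg·m/s; new Δp'_min = 2.679 × 10^-27 kg·m/s; ratio Δp'_min/Δp_min = 1/8.

From the uncertainty principle ΔxΔp ≥ ℏ/2, the minimum momentum uncertainty is Δp_min = ℏ/(2Δx).

Original (Δx = 2.46 nm = 2.460e-09 m):
Δp_min = (1.055e-34 J·s)/(2 × 2.460e-09 m) = 2.143e-26 kg·m/s

When Δx → 8Δx:
Δp'_min = ℏ/(2 × 8Δx) = (1/8) × ℏ/(2Δx) = (1/8) × Δp_min
Δp'_min = 1/8 × 2.143e-26 kg·m/s = 2.679e-27 kg·m/s

Since Δp_min ∝ 1/Δx, when Δx is increased to 8 times its original value, Δp_min decreases to 1/8 of its original value.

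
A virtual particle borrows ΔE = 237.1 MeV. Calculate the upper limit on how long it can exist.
1.388 ys

Using the energy-time uncertainty principle:
ΔEΔt ≥ ℏ/2

For a virtual particle borrowing energy ΔE, the maximum lifetime is:
Δt_max = ℏ/(2ΔE)

Converting energy:
ΔE = 237.1 MeV = 3.799e-11 J

Δt_max = (1.055e-34 J·s) / (2 × 3.799e-11 J)
Δt_max = 1.388e-24 s = 1.388 ys

Virtual particles with higher borrowed energy exist for shorter times.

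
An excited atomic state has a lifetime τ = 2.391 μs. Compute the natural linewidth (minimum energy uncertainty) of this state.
137.644 peV

Using the energy-time uncertainty principle:
ΔEΔt ≥ ℏ/2

The lifetime τ represents the time uncertainty Δt.
The natural linewidth (minimum energy uncertainty) is:

ΔE = ℏ/(2τ)
ΔE = (1.055e-34 J·s) / (2 × 2.391e-06 s)
ΔE = 2.205e-29 J = 137.644 peV

This natural linewidth limits the precision of spectroscopic measurements.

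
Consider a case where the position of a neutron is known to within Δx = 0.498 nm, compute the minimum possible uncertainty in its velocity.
63.215 m/s

Using the Heisenberg uncertainty principle and Δp = mΔv:
ΔxΔp ≥ ℏ/2
Δx(mΔv) ≥ ℏ/2

The minimum uncertainty in velocity is:
Δv_min = ℏ/(2mΔx)
Δv_min = (1.055e-34 J·s) / (2 × 1.675e-27 kg × 4.980e-10 m)
Δv_min = 6.322e+01 m/s = 63.215 m/s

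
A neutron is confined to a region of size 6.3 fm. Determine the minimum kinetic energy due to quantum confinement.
130.519 keV

Using the uncertainty principle:

1. Position uncertainty: Δx ≈ 6.300e-15 m
2. Minimum momentum uncertainty: Δp = ℏ/(2Δx) = 8.370e-21 kg·m/s
3. Minimum kinetic energy:
   KE = (Δp)²/(2m) = (8.370e-21)²/(2 × 1.675e-27 kg)
   KE = 2.091e-14 J = 130.519 keV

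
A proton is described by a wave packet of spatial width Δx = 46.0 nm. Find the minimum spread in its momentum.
1.146 × 10^-27 kg·m/s

For a wave packet, the spatial width Δx and momentum spread Δp are related by the uncertainty principle:
ΔxΔp ≥ ℏ/2

The minimum momentum spread is:
Δp_min = ℏ/(2Δx)
Δp_min = (1.055e-34 J·s) / (2 × 4.600e-08 m)
Δp_min = 1.146e-27 kg·m/s

A wave packet cannot have both a well-defined position and well-defined momentum.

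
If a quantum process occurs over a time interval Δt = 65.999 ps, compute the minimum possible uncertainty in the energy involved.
4.987 μeV

Using the energy-time uncertainty principle:
ΔEΔt ≥ ℏ/2

The minimum uncertainty in energy is:
ΔE_min = ℏ/(2Δt)
ΔE_min = (1.055e-34 J·s) / (2 × 6.600e-11 s)
ΔE_min = 7.989e-25 J = 4.987 μeV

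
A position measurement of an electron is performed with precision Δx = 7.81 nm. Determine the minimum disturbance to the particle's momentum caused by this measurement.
6.751 × 10^-27 kg·m/s

The uncertainty principle implies that measuring position disturbs momentum:
ΔxΔp ≥ ℏ/2

When we measure position with precision Δx, we necessarily introduce a momentum uncertainty:
Δp ≥ ℏ/(2Δx)
Δp_min = (1.055e-34 J·s) / (2 × 7.810e-09 m)
Δp_min = 6.751e-27 kg·m/s

The more precisely we measure position, the greater the momentum disturbance.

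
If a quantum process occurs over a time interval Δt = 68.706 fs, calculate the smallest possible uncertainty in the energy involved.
4.790 meV

Using the energy-time uncertainty principle:
ΔEΔt ≥ ℏ/2

The minimum uncertainty in energy is:
ΔE_min = ℏ/(2Δt)
ΔE_min = (1.055e-34 J·s) / (2 × 6.871e-14 s)
ΔE_min = 7.675e-22 J = 4.790 meV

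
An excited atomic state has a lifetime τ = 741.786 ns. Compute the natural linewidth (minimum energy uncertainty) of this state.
443.667 peV

Using the energy-time uncertainty principle:
ΔEΔt ≥ ℏ/2

The lifetime τ represents the time uncertainty Δt.
The natural linewidth (minimum energy uncertainty) is:

ΔE = ℏ/(2τ)
ΔE = (1.055e-34 J·s) / (2 × 7.418e-07 s)
ΔE = 7.108e-29 J = 443.667 peV

This natural linewidth limits the precision of spectroscopic measurements.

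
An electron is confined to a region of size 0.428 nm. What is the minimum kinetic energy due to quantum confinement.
51.997 meV

Using the uncertainty principle:

1. Position uncertainty: Δx ≈ 4.280e-10 m
2. Minimum momentum uncertainty: Δp = ℏ/(2Δx) = 1.232e-25 kg·m/s
3. Minimum kinetic energy:
   KE = (Δp)²/(2m) = (1.232e-25)²/(2 × 9.109e-31 kg)
   KE = 8.331e-21 J = 51.997 meV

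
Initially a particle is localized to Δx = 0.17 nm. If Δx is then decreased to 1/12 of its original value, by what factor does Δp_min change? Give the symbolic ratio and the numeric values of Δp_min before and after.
Original Δp_min = 3.102 × 10^-25 kg·m/s; new Δp'_min = 3.722 × 10^-24 kg·m/s; ratio Δp'_min/Δp_min = 12.

From the uncertainty principle ΔxΔp ≥ ℏ/2, the minimum momentum uncertainty is Δp_min = ℏ/(2Δx).

Original (Δx = 0.17 nm = 1.700e-10 m):
Δp_min = (1.055e-34 J·s)/(2 × 1.700e-10 m) = 3.102e-25 kg·m/s

When Δx → (1/12)Δx:
Δp'_min = ℏ/(2 × (1/12)Δx) = 12 × ℏ/(2Δx) = 12 × Δp_min
Δp'_min = 12 × 3.102e-25 kg·m/s = 3.722e-24 kg·m/s

Since Δp_min ∝ 1/Δx, when Δx is decreased to 1/12 of its original value, Δp_min increases to 12 times its original value.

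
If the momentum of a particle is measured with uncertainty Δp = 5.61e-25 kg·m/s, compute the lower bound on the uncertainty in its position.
93.990 pm

Using the Heisenberg uncertainty principle:
ΔxΔp ≥ ℏ/2

The minimum uncertainty in position is:
Δx_min = ℏ/(2Δp)
Δx_min = (1.055e-34 J·s) / (2 × 5.610e-25 kg·m/s)
Δx_min = 9.399e-11 m = 93.990 pm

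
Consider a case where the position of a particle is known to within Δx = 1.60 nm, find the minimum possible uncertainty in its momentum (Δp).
3.296 × 10^-26 kg·m/s

Using the Heisenberg uncertainty principle:
ΔxΔp ≥ ℏ/2

The minimum uncertainty in momentum is:
Δp_min = ℏ/(2Δx)
Δp_min = (1.055e-34 J·s) / (2 × 1.600e-09 m)
Δp_min = 3.296e-26 kg·m/s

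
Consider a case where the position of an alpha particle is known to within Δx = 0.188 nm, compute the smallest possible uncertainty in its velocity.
42.210 m/s

Using the Heisenberg uncertainty principle and Δp = mΔv:
ΔxΔp ≥ ℏ/2
Δx(mΔv) ≥ ℏ/2

The minimum uncertainty in velocity is:
Δv_min = ℏ/(2mΔx)
Δv_min = (1.055e-34 J·s) / (2 × 6.645e-27 kg × 1.880e-10 m)
Δv_min = 4.221e+01 m/s = 42.210 m/s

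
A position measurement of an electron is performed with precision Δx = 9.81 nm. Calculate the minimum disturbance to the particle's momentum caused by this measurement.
5.375 × 10^-27 kg·m/s

The uncertainty principle implies that measuring position disturbs momentum:
ΔxΔp ≥ ℏ/2

When we measure position with precision Δx, we necessarily introduce a momentum uncertainty:
Δp ≥ ℏ/(2Δx)
Δp_min = (1.055e-34 J·s) / (2 × 9.810e-09 m)
Δp_min = 5.375e-27 kg·m/s

The more precisely we measure position, the greater the momentum disturbance.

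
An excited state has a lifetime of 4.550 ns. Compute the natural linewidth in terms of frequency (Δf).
17.490 MHz

Using the energy-time uncertainty principle and E = hf:
ΔEΔt ≥ ℏ/2
hΔf·Δt ≥ ℏ/2

The minimum frequency uncertainty is:
Δf = ℏ/(2hτ) = 1/(4πτ)
Δf = 1/(4π × 4.550e-09 s)
Δf = 1.749e+07 Hz = 17.490 MHz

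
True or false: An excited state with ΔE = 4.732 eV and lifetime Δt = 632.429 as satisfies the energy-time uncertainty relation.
Yes, it satisfies the uncertainty relation.

Calculate the product ΔEΔt:
ΔE = 4.732 eV = 7.581e-19 J
ΔEΔt = (7.581e-19 J) × (6.324e-16 s)
ΔEΔt = 4.795e-34 J·s

Compare to the minimum allowed value ℏ/2:
ℏ/2 = 5.273e-35 J·s

Since ΔEΔt = 4.795e-34 J·s ≥ 5.273e-35 J·s = ℏ/2,
this satisfies the uncertainty relation.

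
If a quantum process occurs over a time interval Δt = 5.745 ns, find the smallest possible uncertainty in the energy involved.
57.286 neV

Using the energy-time uncertainty principle:
ΔEΔt ≥ ℏ/2

The minimum uncertainty in energy is:
ΔE_min = ℏ/(2Δt)
ΔE_min = (1.055e-34 J·s) / (2 × 5.745e-09 s)
ΔE_min = 9.178e-27 J = 57.286 neV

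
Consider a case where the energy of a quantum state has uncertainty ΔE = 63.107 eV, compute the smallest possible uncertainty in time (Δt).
5.215 as

Using the energy-time uncertainty principle:
ΔEΔt ≥ ℏ/2

The minimum uncertainty in time is:
Δt_min = ℏ/(2ΔE)
Δt_min = (1.055e-34 J·s) / (2 × 1.011e-17 J)
Δt_min = 5.215e-18 s = 5.215 as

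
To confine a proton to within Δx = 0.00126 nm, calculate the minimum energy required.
3.267 eV

Localizing a particle requires giving it sufficient momentum uncertainty:

1. From uncertainty principle: Δp ≥ ℏ/(2Δx)
   Δp_min = (1.055e-34 J·s) / (2 × 1.260e-12 m)
   Δp_min = 4.185e-23 kg·m/s

2. This momentum uncertainty corresponds to kinetic energy:
   KE ≈ (Δp)²/(2m) = (4.185e-23)²/(2 × 1.673e-27 kg)
   KE = 5.235e-19 J = 3.267 eV

Tighter localization requires more energy.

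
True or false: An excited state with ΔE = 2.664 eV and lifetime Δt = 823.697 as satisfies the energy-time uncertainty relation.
Yes, it satisfies the uncertainty relation.

Calculate the product ΔEΔt:
ΔE = 2.664 eV = 4.268e-19 J
ΔEΔt = (4.268e-19 J) × (8.237e-16 s)
ΔEΔt = 3.516e-34 J·s

Compare to the minimum allowed value ℏ/2:
ℏ/2 = 5.273e-35 J·s

Since ΔEΔt = 3.516e-34 J·s ≥ 5.273e-35 J·s = ℏ/2,
this satisfies the uncertainty relation.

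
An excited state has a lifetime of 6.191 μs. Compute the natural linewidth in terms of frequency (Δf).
12.854 kHz

Using the energy-time uncertainty principle and E = hf:
ΔEΔt ≥ ℏ/2
hΔf·Δt ≥ ℏ/2

The minimum frequency uncertainty is:
Δf = ℏ/(2hτ) = 1/(4πτ)
Δf = 1/(4π × 6.191e-06 s)
Δf = 1.285e+04 Hz = 12.854 kHz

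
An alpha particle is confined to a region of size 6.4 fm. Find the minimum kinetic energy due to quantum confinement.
31.880 keV

Using the uncertainty principle:

1. Position uncertainty: Δx ≈ 6.400e-15 m
2. Minimum momentum uncertainty: Δp = ℏ/(2Δx) = 8.239e-21 kg·m/s
3. Minimum kinetic energy:
   KE = (Δp)²/(2m) = (8.239e-21)²/(2 × 6.645e-27 kg)
   KE = 5.108e-15 J = 31.880 keV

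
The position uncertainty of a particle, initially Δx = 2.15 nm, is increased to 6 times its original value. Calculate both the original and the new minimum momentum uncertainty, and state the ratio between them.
Original Δp_min = 2.452 × 10^-26 kg·m/s; new Δp'_min = 4.087 × 10^-27 kg·m/s; ratio Δp'_min/Δp_min = 1/6.

From the uncertainty principle ΔxΔp ≥ ℏ/2, the minimum momentum uncertainty is Δp_min = ℏ/(2Δx).

Original (Δx = 2.15 nm = 2.150e-09 m):
Δp_min = (1.055e-34 J·s)/(2 × 2.150e-09 m) = 2.452e-26 kg·m/s

When Δx → 6Δx:
Δp'_min = ℏ/(2 × 6Δx) = (1/6) × ℏ/(2Δx) = (1/6) × Δp_min
Δp'_min = 1/6 × 2.452e-26 kg·m/s = 4.087e-27 kg·m/s

Since Δp_min ∝ 1/Δx, when Δx is increased to 6 times its original value, Δp_min decreases to 1/6 of its original value.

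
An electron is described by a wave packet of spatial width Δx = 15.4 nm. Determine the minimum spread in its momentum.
3.424 × 10^-27 kg·m/s

For a wave packet, the spatial width Δx and momentum spread Δp are related by the uncertainty principle:
ΔxΔp ≥ ℏ/2

The minimum momentum spread is:
Δp_min = ℏ/(2Δx)
Δp_min = (1.055e-34 J·s) / (2 × 1.540e-08 m)
Δp_min = 3.424e-27 kg·m/s

A wave packet cannot have both a well-defined position and well-defined momentum.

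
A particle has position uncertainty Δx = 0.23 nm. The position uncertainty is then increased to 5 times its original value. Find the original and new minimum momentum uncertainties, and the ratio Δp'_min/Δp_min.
Original Δp_min = 2.293 × 10^-25 kg·m/s; new Δp'_min = 4.585 × 10^-26 kg·m/s; ratio Δp'_min/Δp_min = 1/5.

From the uncertainty principle ΔxΔp ≥ ℏ/2, the minimum momentum uncertainty is Δp_min = ℏ/(2Δx).

Original (Δx = 0.23 nm = 2.300e-10 m):
Δp_min = (1.055e-34 J·s)/(2 × 2.300e-10 m) = 2.293e-25 kg·m/s

When Δx → 5Δx:
Δp'_min = ℏ/(2 × 5Δx) = (1/5) × ℏ/(2Δx) = (1/5) × Δp_min
Δp'_min = 1/5 × 2.293e-25 kg·m/s = 4.585e-26 kg·m/s

Since Δp_min ∝ 1/Δx, when Δx is increased to 5 times its original value, Δp_min decreases to 1/5 of its original value.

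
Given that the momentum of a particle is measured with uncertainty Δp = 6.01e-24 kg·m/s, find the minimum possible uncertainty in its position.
8.773 pm

Using the Heisenberg uncertainty principle:
ΔxΔp ≥ ℏ/2

The minimum uncertainty in position is:
Δx_min = ℏ/(2Δp)
Δx_min = (1.055e-34 J·s) / (2 × 6.010e-24 kg·m/s)
Δx_min = 8.773e-12 m = 8.773 pm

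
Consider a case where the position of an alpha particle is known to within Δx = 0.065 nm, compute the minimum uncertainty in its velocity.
122.084 m/s

Using the Heisenberg uncertainty principle and Δp = mΔv:
ΔxΔp ≥ ℏ/2
Δx(mΔv) ≥ ℏ/2

The minimum uncertainty in velocity is:
Δv_min = ℏ/(2mΔx)
Δv_min = (1.055e-34 J·s) / (2 × 6.645e-27 kg × 6.500e-11 m)
Δv_min = 1.221e+02 m/s = 122.084 m/s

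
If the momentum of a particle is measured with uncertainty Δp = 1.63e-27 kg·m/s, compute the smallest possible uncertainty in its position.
32.349 nm

Using the Heisenberg uncertainty principle:
ΔxΔp ≥ ℏ/2

The minimum uncertainty in position is:
Δx_min = ℏ/(2Δp)
Δx_min = (1.055e-34 J·s) / (2 × 1.630e-27 kg·m/s)
Δx_min = 3.235e-08 m = 32.349 nm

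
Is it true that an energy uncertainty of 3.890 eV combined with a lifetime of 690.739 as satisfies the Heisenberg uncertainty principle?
Yes, it satisfies the uncertainty relation.

Calculate the product ΔEΔt:
ΔE = 3.890 eV = 6.232e-19 J
ΔEΔt = (6.232e-19 J) × (6.907e-16 s)
ΔEΔt = 4.305e-34 J·s

Compare to the minimum allowed value ℏ/2:
ℏ/2 = 5.273e-35 J·s

Since ΔEΔt = 4.305e-34 J·s ≥ 5.273e-35 J·s = ℏ/2,
this satisfies the uncertainty relation.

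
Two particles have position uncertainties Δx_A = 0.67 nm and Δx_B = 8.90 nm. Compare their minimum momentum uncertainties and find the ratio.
Particle A has the larger minimum momentum uncertainty, by a factor of 13.28.

For each particle, the minimum momentum uncertainty is Δp_min = ℏ/(2Δx):

Particle A: Δp_A = ℏ/(2×6.700e-10 m) = 7.870e-26 kg·m/s
Particle B: Δp_B = ℏ/(2×8.900e-09 m) = 5.925e-27 kg·m/s

Ratio: Δp_A/Δp_B = 13.28

Since Δp_min ∝ 1/Δx, the particle with smaller position uncertainty (A) has larger momentum uncertainty.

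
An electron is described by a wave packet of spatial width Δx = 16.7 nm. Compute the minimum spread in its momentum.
3.157 × 10^-27 kg·m/s

For a wave packet, the spatial width Δx and momentum spread Δp are related by the uncertainty principle:
ΔxΔp ≥ ℏ/2

The minimum momentum spread is:
Δp_min = ℏ/(2Δx)
Δp_min = (1.055e-34 J·s) / (2 × 1.670e-08 m)
Δp_min = 3.157e-27 kg·m/s

A wave packet cannot have both a well-defined position and well-defined momentum.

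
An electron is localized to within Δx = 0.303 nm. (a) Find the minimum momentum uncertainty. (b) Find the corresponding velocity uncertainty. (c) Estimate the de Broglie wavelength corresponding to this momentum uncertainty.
(a) Δp_min = 1.740 × 10^-25 kg·m/s
(b) Δv_min = 191.036 km/s
(c) λ_dB = 3.808 nm

Step-by-step:

(a) From the uncertainty principle:
Δp_min = ℏ/(2Δx) = (1.055e-34 J·s)/(2 × 3.030e-10 m) = 1.740e-25 kg·m/s

(b) The velocity uncertainty:
Δv = Δp/m = (1.740e-25 kg·m/s)/(9.109e-31 kg) = 1.910e+05 m/s = 191.036 km/s

(c) The de Broglie wavelength for this momentum:
λ = h/p = (6.626e-34 J·s)/(1.740e-25 kg·m/s) = 3.808e-09 m = 3.808 nm

Note: The de Broglie wavelength is comparable to the localization size, as expected from wave-particle duality.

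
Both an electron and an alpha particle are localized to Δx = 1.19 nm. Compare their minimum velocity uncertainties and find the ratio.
The electron has the larger minimum velocity uncertainty, by a ratio of 7294.3.

For both particles, Δp_min = ℏ/(2Δx) = 4.431e-26 kg·m/s (same for both).

The velocity uncertainty is Δv = Δp/m:
- electron: Δv = 4.431e-26 / 9.109e-31 = 4.864e+04 m/s = 48.642 km/s
- alpha particle: Δv = 4.431e-26 / 6.645e-27 = 6.668e+00 m/s = 6.668 m/s

Ratio: 4.864e+04 / 6.668e+00 = 7294.3

The lighter particle has larger velocity uncertainty because Δv ∝ 1/m.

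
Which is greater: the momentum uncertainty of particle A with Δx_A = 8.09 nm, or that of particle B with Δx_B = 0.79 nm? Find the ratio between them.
Particle B has the larger minimum momentum uncertainty, by a factor of 10.24.

For each particle, the minimum momentum uncertainty is Δp_min = ℏ/(2Δx):

Particle A: Δp_A = ℏ/(2×8.090e-09 m) = 6.518e-27 kg·m/s
Particle B: Δp_B = ℏ/(2×7.900e-10 m) = 6.675e-26 kg·m/s

Ratio: Δp_B/Δp_A = 10.24

Since Δp_min ∝ 1/Δx, the particle with smaller position uncertainty (B) has larger momentum uncertainty.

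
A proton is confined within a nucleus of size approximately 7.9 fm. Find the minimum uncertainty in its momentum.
6.675 × 10^-21 kg·m/s

Using the Heisenberg uncertainty principle:
ΔxΔp ≥ ℏ/2

With Δx ≈ L = 7.900e-15 m (the confinement size):
Δp_min = ℏ/(2Δx)
Δp_min = (1.055e-34 J·s) / (2 × 7.900e-15 m)
Δp_min = 6.675e-21 kg·m/s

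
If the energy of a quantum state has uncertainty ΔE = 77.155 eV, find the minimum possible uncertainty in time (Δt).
4.266 as

Using the energy-time uncertainty principle:
ΔEΔt ≥ ℏ/2

The minimum uncertainty in time is:
Δt_min = ℏ/(2ΔE)
Δt_min = (1.055e-34 J·s) / (2 × 1.236e-17 J)
Δt_min = 4.266e-18 s = 4.266 as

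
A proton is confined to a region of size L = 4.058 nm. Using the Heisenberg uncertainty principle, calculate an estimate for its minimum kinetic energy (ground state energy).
315.014 neV

Using the uncertainty principle to estimate ground state energy:

1. The position uncertainty is approximately the confinement size:
   Δx ≈ L = 4.058e-09 m

2. From ΔxΔp ≥ ℏ/2, the minimum momentum uncertainty is:
   Δp ≈ ℏ/(2L) = 1.299e-26 kg·m/s

3. The kinetic energy is approximately:
   KE ≈ (Δp)²/(2m) = (1.299e-26)²/(2 × 1.673e-27 kg)
   KE ≈ 5.047e-26 J = 315.014 neV

This is an order-of-magnitude estimate of the ground state energy.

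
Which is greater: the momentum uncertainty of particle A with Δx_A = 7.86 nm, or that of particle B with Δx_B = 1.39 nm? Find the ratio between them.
Particle B has the larger minimum momentum uncertainty, by a factor of 5.65.

For each particle, the minimum momentum uncertainty is Δp_min = ℏ/(2Δx):

Particle A: Δp_A = ℏ/(2×7.860e-09 m) = 6.708e-27 kg·m/s
Particle B: Δp_B = ℏ/(2×1.390e-09 m) = 3.793e-26 kg·m/s

Ratio: Δp_B/Δp_A = 5.65

Since Δp_min ∝ 1/Δx, the particle with smaller position uncertainty (B) has larger momentum uncertainty.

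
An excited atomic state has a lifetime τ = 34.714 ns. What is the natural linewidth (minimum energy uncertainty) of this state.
9.480 neV

Using the energy-time uncertainty principle:
ΔEΔt ≥ ℏ/2

The lifetime τ represents the time uncertainty Δt.
The natural linewidth (minimum energy uncertainty) is:

ΔE = ℏ/(2τ)
ΔE = (1.055e-34 J·s) / (2 × 3.471e-08 s)
ΔE = 1.519e-27 J = 9.480 neV

This natural linewidth limits the precision of spectroscopic measurements.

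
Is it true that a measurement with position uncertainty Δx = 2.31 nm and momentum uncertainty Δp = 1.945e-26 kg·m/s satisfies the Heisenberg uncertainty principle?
No, it violates the uncertainty principle (impossible measurement).

Calculate the product ΔxΔp:
ΔxΔp = (2.310e-09 m) × (1.945e-26 kg·m/s)
ΔxΔp = 4.493e-35 J·s

Compare to the minimum allowed value ℏ/2:
ℏ/2 = 5.273e-35 J·s

Since ΔxΔp = 4.493e-35 J·s < 5.273e-35 J·s = ℏ/2,
the measurement violates the uncertainty principle.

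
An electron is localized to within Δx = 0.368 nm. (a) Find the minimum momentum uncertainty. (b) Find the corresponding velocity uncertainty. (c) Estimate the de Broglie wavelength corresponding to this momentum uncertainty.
(a) Δp_min = 1.433 × 10^-25 kg·m/s
(b) Δv_min = 157.293 km/s
(c) λ_dB = 4.624 nm

Step-by-step:

(a) From the uncertainty principle:
Δp_min = ℏ/(2Δx) = (1.055e-34 J·s)/(2 × 3.680e-10 m) = 1.433e-25 kg·m/s

(b) The velocity uncertainty:
Δv = Δp/m = (1.433e-25 kg·m/s)/(9.109e-31 kg) = 1.573e+05 m/s = 157.293 km/s

(c) The de Broglie wavelength for this momentum:
λ = h/p = (6.626e-34 J·s)/(1.433e-25 kg·m/s) = 4.624e-09 m = 4.624 nm

Note: The de Broglie wavelength is comparable to the localization size, as expected from wave-particle duality.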